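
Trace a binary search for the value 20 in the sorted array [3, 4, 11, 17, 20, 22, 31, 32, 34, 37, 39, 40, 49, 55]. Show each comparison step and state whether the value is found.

Binary search for 20 in [3, 4, 11, 17, 20, 22, 31, 32, 34, 37, 39, 40, 49, 55]:

lo=0, hi=13, mid=6, arr[mid]=31 -> 31 > 20, search left half
lo=0, hi=5, mid=2, arr[mid]=11 -> 11 < 20, search right half
lo=3, hi=5, mid=4, arr[mid]=20 -> Found target at index 4!

Binary search finds 20 at index 4 after 3 comparisons. The search repeatedly halves the search space by comparing with the middle element.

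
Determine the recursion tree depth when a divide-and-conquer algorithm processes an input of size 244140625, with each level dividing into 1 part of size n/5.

For divide and conquer with division factor 5:

Problem sizes at each level:
Level 0: 244140625
Level 1: 48828125
Level 2: 9765625
Level 3: 1953125
Level 4: 390625
Level 5: 78125
Level 6: 15625
Level 7: 3125
Level 8: 625
Level 9: 125
Level 10: 25
Level 11: 5
Level 12: 1

The root is level 0 and the size-1 base case is level 12 (the tree spans levels 0 through 12, i.e. 13 levels counting the root), so the depth is the number of divisions: log_5(244140625) = 12

The recursion tree depth is log_5(244140625) = 12. At each level, the problem size is divided by 5, so it takes 12 divisions to reduce to a base case of size 1. The algorithm makes 1 recursive call at each level.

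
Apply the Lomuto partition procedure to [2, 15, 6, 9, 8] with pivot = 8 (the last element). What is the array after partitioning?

Lomuto partition with pivot = 8:

Initial array: [2, 15, 6, 9, 8]

arr[0]=2 <= 8: swap with position 0, array becomes [2, 15, 6, 9, 8]
arr[1]=15 > 8: no swap
arr[2]=6 <= 8: swap with position 1, array becomes [2, 6, 15, 9, 8]
arr[3]=9 > 8: no swap

Place pivot at position 2: [2, 6, 8, 9, 15]
Pivot position: 2

After partitioning with pivot 8, the array becomes [2, 6, 8, 9, 15]. The pivot is placed at index 2. All elements to the left of the pivot are <= 8, and all elements to the right are > 8.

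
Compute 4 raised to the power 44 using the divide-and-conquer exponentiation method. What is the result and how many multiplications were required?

Computing 4^44 by squaring (build up from 4^1; each line after the first costs one multiplication):

4^1 = 4
4^2 = (4^1)^2 = 4^2 = 16
4^4 = (4^2)^2 = 16^2 = 256
4^5 = 4 * 4^4 = 4 * 256 = 1024
4^10 = (4^5)^2 = 1024^2 = 1048576
4^11 = 4 * 4^10 = 4 * 1048576 = 4194304
4^22 = (4^11)^2 = 4194304^2 = 17592186044416
4^44 = (4^22)^2 = 17592186044416^2 = 309485009821345068724781056

Result: 309485009821345068724781056
Multiplications needed: 7 (7 lines after 4^1)

4^44 = 309485009821345068724781056. Using exponentiation by squaring, this requires 7 multiplications. The key idea: if the exponent is even, square the half-power; if odd, multiply by the base once.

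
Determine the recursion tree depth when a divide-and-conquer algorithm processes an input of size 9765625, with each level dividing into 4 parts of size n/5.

For divide and conquer with division factor 5:

Problem sizes at each level:
Level 0: 9765625
Level 1: 1953125
Level 2: 390625
Level 3: 78125
Level 4: 15625
Level 5: 3125
Level 6: 625
Level 7: 125
Level 8: 25
Level 9: 5
Level 10: 1

The root is level 0 and the size-1 base case is level 10 (the tree spans levels 0 through 10, i.e. 11 levels counting the root), so the depth is the number of divisions: log_5(9765625) = 10

The recursion tree depth is log_5(9765625) = 10. At each level, the problem size is divided by 5, so it takes 10 divisions to reduce to a base case of size 1. The algorithm makes 4 recursive calls at each level.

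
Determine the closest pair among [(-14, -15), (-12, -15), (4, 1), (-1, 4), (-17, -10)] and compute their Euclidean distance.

Computing all pairwise distances among 5 points:

d((-14, -15), (-12, -15)) = 2.0 <-- minimum
d((-14, -15), (4, 1)) = 24.0832
d((-14, -15), (-1, 4)) = 23.0217
d((-14, -15), (-17, -10)) = 5.831
d((-12, -15), (4, 1)) = 22.6274
d((-12, -15), (-1, 4)) = 21.9545
d((-12, -15), (-17, -10)) = 7.0711
d((4, 1), (-1, 4)) = 5.831
d((4, 1), (-17, -10)) = 23.7065
d((-1, 4), (-17, -10)) = 21.2603

Closest pair: (-14, -15) and (-12, -15) with distance 2.0

The closest pair is (-14, -15) and (-12, -15) with Euclidean distance 2.0. For 5 points, brute-force pairwise comparison is shown above. For large n, the divide-and-conquer algorithm (sort by x, recurse on halves, check the dividing strip) achieves O(n log n).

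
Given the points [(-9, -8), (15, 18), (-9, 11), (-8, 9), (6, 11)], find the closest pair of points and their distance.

Computing all pairwise distances among 5 points:

d((-9, -8), (15, 18)) = 35.3836
d((-9, -8), (-9, 11)) = 19.0
d((-9, -8), (-8, 9)) = 17.0294
d((-9, -8), (6, 11)) = 24.2074
d((15, 18), (-9, 11)) = 25.0
d((15, 18), (-8, 9)) = 24.6982
d((15, 18), (6, 11)) = 11.4018
d((-9, 11), (-8, 9)) = 2.2361 <-- minimum
d((-9, 11), (6, 11)) = 15.0
d((-8, 9), (6, 11)) = 14.1421

Closest pair: (-9, 11) and (-8, 9) with distance 2.2361

The closest pair is (-9, 11) and (-8, 9) with Euclidean distance 2.2361. For 5 points, brute-force pairwise comparison is shown above. For large n, the divide-and-conquer algorithm (sort by x, recurse on halves, check the dividing strip) achieves O(n log n).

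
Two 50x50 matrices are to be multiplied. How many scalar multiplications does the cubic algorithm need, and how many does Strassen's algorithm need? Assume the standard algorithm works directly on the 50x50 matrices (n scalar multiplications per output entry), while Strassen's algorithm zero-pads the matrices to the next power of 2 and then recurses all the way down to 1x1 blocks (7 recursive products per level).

Matrix multiplication for 50x50 matrices:

Strassen's algorithm requires power-of-2 dimensions. Pad 50x50 to 64x64 (next power of 2).

Standard algorithm: 50^3 = 125000 multiplications
Strassen's algorithm: 7^(log2(64)) = 7^6 = 117649 multiplications
Savings: 125000 - 117649 = 7351 multiplications

Standard: 125000 multiplications (50^3). Strassen: 117649 multiplications (7^6, after padding to 64x64). Strassen reduces 8 recursive multiplications to 7 at each level.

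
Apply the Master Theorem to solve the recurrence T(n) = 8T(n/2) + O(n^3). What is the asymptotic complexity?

Master Theorem for T(n) = 8T(n/2) + O(n^3):

a = 8, b = 2, c = 3
log_b(a) = log_2(8) = 3.0000

Case 2: c = 3 = log_2(8) = 3.0000
T(n) = O(n^3 log n) = O(n^3 log n)

For T(n) = 8T(n/2) + O(n^3): log_2(8) = 3.0000. This is Case 2 of the Master Theorem (c = log_b(a), equal work at all levels), giving O(n^3 log n).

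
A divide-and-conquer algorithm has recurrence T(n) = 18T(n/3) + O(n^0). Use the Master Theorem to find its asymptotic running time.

Master Theorem for T(n) = 18T(n/3) + O(n^0):

a = 18, b = 3, c = 0
log_b(a) = log_3(18) = 2.6309

Case 1: c = 0 < log_3(18) = 2.6309
T(n) = O(n^(log_3 18))

For T(n) = 18T(n/3) + O(n^0): log_3(18) = 2.6309. This is Case 1 of the Master Theorem (c < log_b(a), work dominated by leaves), giving O(n^(log_3 18)).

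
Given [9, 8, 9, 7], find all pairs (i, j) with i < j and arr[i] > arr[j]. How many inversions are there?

Finding inversions in [9, 8, 9, 7]:

(0, 1): arr[0]=9 > arr[1]=8
(0, 3): arr[0]=9 > arr[3]=7
(1, 3): arr[1]=8 > arr[3]=7
(2, 3): arr[2]=9 > arr[3]=7

Total inversions: 4

The array has 4 inversion(s): (0,1), (0,3), (1,3), (2,3). Each pair (i,j) satisfies i < j and arr[i] > arr[j].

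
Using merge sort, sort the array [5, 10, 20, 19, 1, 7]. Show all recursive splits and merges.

Merge sort trace:

Split: [5, 10, 20, 19, 1, 7] -> [5, 10, 20] and [19, 1, 7]
  Split: [5, 10, 20] -> [5] and [10, 20]
    Split: [10, 20] -> [10] and [20]
    Merge: [10] + [20] -> [10, 20]
  Merge: [5] + [10, 20] -> [5, 10, 20]
  Split: [19, 1, 7] -> [19] and [1, 7]
    Split: [1, 7] -> [1] and [7]
    Merge: [1] + [7] -> [1, 7]
  Merge: [19] + [1, 7] -> [1, 7, 19]
Merge: [5, 10, 20] + [1, 7, 19] -> [1, 5, 7, 10, 19, 20]

Final sorted array: [1, 5, 7, 10, 19, 20]

The merge sort proceeds by recursively splitting the array and merging sorted halves.
After all merges, the sorted array is [1, 5, 7, 10, 19, 20].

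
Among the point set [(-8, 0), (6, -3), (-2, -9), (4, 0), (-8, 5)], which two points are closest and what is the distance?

Computing all pairwise distances among 5 points:

d((-8, 0), (6, -3)) = 14.3178
d((-8, 0), (-2, -9)) = 10.8167
d((-8, 0), (4, 0)) = 12.0
d((-8, 0), (-8, 5)) = 5.0
d((6, -3), (-2, -9)) = 10.0
d((6, -3), (4, 0)) = 3.6056 <-- minimum
d((6, -3), (-8, 5)) = 16.1245
d((-2, -9), (4, 0)) = 10.8167
d((-2, -9), (-8, 5)) = 15.2315
d((4, 0), (-8, 5)) = 13.0

Closest pair: (6, -3) and (4, 0) with distance 3.6056

The closest pair is (6, -3) and (4, 0) with Euclidean distance 3.6056. For 5 points, brute-force pairwise comparison is shown above. For large n, the divide-and-conquer algorithm (sort by x, recurse on halves, check the dividing strip) achieves O(n log n).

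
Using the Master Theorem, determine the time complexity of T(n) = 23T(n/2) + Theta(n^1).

Master Theorem for T(n) = 23T(n/2) + O(n^1):

a = 23, b = 2, c = 1
log_b(a) = log_2(23) = 4.5236

Case 1: c = 1 < log_2(23) = 4.5236
T(n) = O(n^(log_2 23))

For T(n) = 23T(n/2) + O(n^1): log_2(23) = 4.5236. This is Case 1 of the Master Theorem (c < log_b(a), work dominated by leaves), giving O(n^(log_2 23)).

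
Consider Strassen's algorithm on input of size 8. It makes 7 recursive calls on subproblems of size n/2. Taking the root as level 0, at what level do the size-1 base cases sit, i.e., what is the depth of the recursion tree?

For divide and conquer with division factor 2:

Problem sizes at each level:
Level 0: 8
Level 1: 4
Level 2: 2
Level 3: 1

The root is level 0 and the size-1 base case is level 3 (the tree spans levels 0 through 3, i.e. 4 levels counting the root), so the depth is the number of divisions: log_2(8) = 3

The recursion tree depth is log_2(8) = 3. At each level, the problem size is divided by 2, so it takes 3 divisions to reduce to a base case of size 1. The algorithm makes 7 recursive calls at each level.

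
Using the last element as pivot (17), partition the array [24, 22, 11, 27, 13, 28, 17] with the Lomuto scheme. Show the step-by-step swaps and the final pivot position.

Lomuto partition with pivot = 17:

Initial array: [24, 22, 11, 27, 13, 28, 17]

arr[0]=24 > 17: no swap
arr[1]=22 > 17: no swap
arr[2]=11 <= 17: swap with position 0, array becomes [11, 22, 24, 27, 13, 28, 17]
arr[3]=27 > 17: no swap
arr[4]=13 <= 17: swap with position 1, array becomes [11, 13, 24, 27, 22, 28, 17]
arr[5]=28 > 17: no swap

Place pivot at position 2: [11, 13, 17, 27, 22, 28, 24]
Pivot position: 2

After partitioning with pivot 17, the array becomes [11, 13, 17, 27, 22, 28, 24]. The pivot is placed at index 2. All elements to the left of the pivot are <= 17, and all elements to the right are > 17.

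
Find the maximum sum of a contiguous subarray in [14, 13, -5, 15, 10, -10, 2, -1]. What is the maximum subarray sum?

Using Kadane's algorithm on [14, 13, -5, 15, 10, -10, 2, -1]:

Scanning through the array:
Position 1 (value 13): max_ending_here = 27, max_so_far = 27
Position 2 (value -5): max_ending_here = 22, max_so_far = 27
Position 3 (value 15): max_ending_here = 37, max_so_far = 37
Position 4 (value 10): max_ending_here = 47, max_so_far = 47
Position 5 (value -10): max_ending_here = 37, max_so_far = 47
Position 6 (value 2): max_ending_here = 39, max_so_far = 47
Position 7 (value -1): max_ending_here = 38, max_so_far = 47

Maximum subarray: [14, 13, -5, 15, 10]
Maximum sum: 47

The maximum subarray is [14, 13, -5, 15, 10] with sum 47. This subarray runs from index 0 to index 4.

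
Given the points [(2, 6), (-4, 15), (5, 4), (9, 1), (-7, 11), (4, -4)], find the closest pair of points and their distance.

Computing all pairwise distances among 6 points:

d((2, 6), (-4, 15)) = 10.8167
d((2, 6), (5, 4)) = 3.6056 <-- minimum
d((2, 6), (9, 1)) = 8.6023
d((2, 6), (-7, 11)) = 10.2956
d((2, 6), (4, -4)) = 10.198
d((-4, 15), (5, 4)) = 14.2127
d((-4, 15), (9, 1)) = 19.105
d((-4, 15), (-7, 11)) = 5.0
d((-4, 15), (4, -4)) = 20.6155
d((5, 4), (9, 1)) = 5.0
d((5, 4), (-7, 11)) = 13.8924
d((5, 4), (4, -4)) = 8.0623
d((9, 1), (-7, 11)) = 18.868
d((9, 1), (4, -4)) = 7.0711
d((-7, 11), (4, -4)) = 18.6011

Closest pair: (2, 6) and (5, 4) with distance 3.6056

The closest pair is (2, 6) and (5, 4) with Euclidean distance 3.6056. For 6 points, brute-force pairwise comparison is shown above. For large n, the divide-and-conquer algorithm (sort by x, recurse on halves, check the dividing strip) achieves O(n log n).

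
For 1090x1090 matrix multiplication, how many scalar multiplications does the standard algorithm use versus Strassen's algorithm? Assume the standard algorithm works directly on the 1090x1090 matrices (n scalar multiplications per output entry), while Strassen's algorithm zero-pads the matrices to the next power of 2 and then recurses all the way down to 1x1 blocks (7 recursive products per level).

Matrix multiplication for 1090x1090 matrices:

Strassen's algorithm requires power-of-2 dimensions. Pad 1090x1090 to 2048x2048 (next power of 2).

Standard algorithm: 1090^3 = 1295029000 multiplications
Strassen's algorithm: 7^(log2(2048)) = 7^11 = 1977326743 multiplications
Difference: 1295029000 - 1977326743 = -682297743 (Strassen uses MORE here due to padding overhead — for small or just-over-power-of-2 n, padding can outweigh the per-level savings)

Standard: 1295029000 multiplications (1090^3). Strassen: 1977326743 multiplications (7^11, after padding to 2048x2048). Strassen reduces 8 recursive multiplications to 7 at each level.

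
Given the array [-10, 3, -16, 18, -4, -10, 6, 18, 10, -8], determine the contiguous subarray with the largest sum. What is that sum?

Using Kadane's algorithm on [-10, 3, -16, 18, -4, -10, 6, 18, 10, -8]:

Scanning through the array:
Position 1 (value 3): max_ending_here = 3, max_so_far = 3
Position 2 (value -16): max_ending_here = -13, max_so_far = 3
Position 3 (value 18): max_ending_here = 18, max_so_far = 18
Position 4 (value -4): max_ending_here = 14, max_so_far = 18
Position 5 (value -10): max_ending_here = 4, max_so_far = 18
Position 6 (value 6): max_ending_here = 10, max_so_far = 18
Position 7 (value 18): max_ending_here = 28, max_so_far = 28
Position 8 (value 10): max_ending_here = 38, max_so_far = 38
Position 9 (value -8): max_ending_here = 30, max_so_far = 38

Maximum subarray: [18, -4, -10, 6, 18, 10]
Maximum sum: 38

The maximum subarray is [18, -4, -10, 6, 18, 10] with sum 38. This subarray runs from index 3 to index 8.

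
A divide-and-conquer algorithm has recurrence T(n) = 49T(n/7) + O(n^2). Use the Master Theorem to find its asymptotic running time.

Master Theorem for T(n) = 49T(n/7) + O(n^2):

a = 49, b = 7, c = 2
log_b(a) = log_7(49) = 2.0000

Case 2: c = 2 = log_7(49) = 2.0000
T(n) = O(n^2 log n) = O(n^2 log n)

For T(n) = 49T(n/7) + O(n^2): log_7(49) = 2.0000. This is Case 2 of the Master Theorem (c = log_b(a), equal work at all levels), giving O(n^2 log n).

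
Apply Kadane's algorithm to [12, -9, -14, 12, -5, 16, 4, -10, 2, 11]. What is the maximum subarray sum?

Using Kadane's algorithm on [12, -9, -14, 12, -5, 16, 4, -10, 2, 11]:

Scanning through the array:
Position 1 (value -9): max_ending_here = 3, max_so_far = 12
Position 2 (value -14): max_ending_here = -11, max_so_far = 12
Position 3 (value 12): max_ending_here = 12, max_so_far = 12
Position 4 (value -5): max_ending_here = 7, max_so_far = 12
Position 5 (value 16): max_ending_here = 23, max_so_far = 23
Position 6 (value 4): max_ending_here = 27, max_so_far = 27
Position 7 (value -10): max_ending_here = 17, max_so_far = 27
Position 8 (value 2): max_ending_here = 19, max_so_far = 27
Position 9 (value 11): max_ending_here = 30, max_so_far = 30

Maximum subarray: [12, -5, 16, 4, -10, 2, 11]
Maximum sum: 30

The maximum subarray is [12, -5, 16, 4, -10, 2, 11] with sum 30. This subarray runs from index 3 to index 9.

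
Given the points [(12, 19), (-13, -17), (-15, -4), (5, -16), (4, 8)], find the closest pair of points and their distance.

Computing all pairwise distances among 5 points:

d((12, 19), (-13, -17)) = 43.8292
d((12, 19), (-15, -4)) = 35.4683
d((12, 19), (5, -16)) = 35.6931
d((12, 19), (4, 8)) = 13.6015
d((-13, -17), (-15, -4)) = 13.1529 <-- minimum
d((-13, -17), (5, -16)) = 18.0278
d((-13, -17), (4, 8)) = 30.2324
d((-15, -4), (5, -16)) = 23.3238
d((-15, -4), (4, 8)) = 22.4722
d((5, -16), (4, 8)) = 24.0208

Closest pair: (-13, -17) and (-15, -4) with distance 13.1529

The closest pair is (-13, -17) and (-15, -4) with Euclidean distance 13.1529. For 5 points, brute-force pairwise comparison is shown above. For large n, the divide-and-conquer algorithm (sort by x, recurse on halves, check the dividing strip) achieves O(n log n).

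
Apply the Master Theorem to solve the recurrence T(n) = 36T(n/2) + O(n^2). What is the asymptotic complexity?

Master Theorem for T(n) = 36T(n/2) + O(n^2):

a = 36, b = 2, c = 2
log_b(a) = log_2(36) = 5.1699

Case 1: c = 2 < log_2(36) = 5.1699
T(n) = O(n^(log_2 36))

For T(n) = 36T(n/2) + O(n^2): log_2(36) = 5.1699. This is Case 1 of the Master Theorem (c < log_b(a), work dominated by leaves), giving O(n^(log_2 36)).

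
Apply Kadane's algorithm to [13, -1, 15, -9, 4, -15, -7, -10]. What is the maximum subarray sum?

Using Kadane's algorithm on [13, -1, 15, -9, 4, -15, -7, -10]:

Scanning through the array:
Position 1 (value -1): max_ending_here = 12, max_so_far = 13
Position 2 (value 15): max_ending_here = 27, max_so_far = 27
Position 3 (value -9): max_ending_here = 18, max_so_far = 27
Position 4 (value 4): max_ending_here = 22, max_so_far = 27
Position 5 (value -15): max_ending_here = 7, max_so_far = 27
Position 6 (value -7): max_ending_here = 0, max_so_far = 27
Position 7 (value -10): max_ending_here = -10, max_so_far = 27

Maximum subarray: [13, -1, 15]
Maximum sum: 27

The maximum subarray is [13, -1, 15] with sum 27. This subarray runs from index 0 to index 2.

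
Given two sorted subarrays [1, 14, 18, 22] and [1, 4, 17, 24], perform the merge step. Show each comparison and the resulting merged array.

Merging process:

Compare 1 vs 1: take 1 from left. Merged: [1]
Compare 14 vs 1: take 1 from right. Merged: [1, 1]
Compare 14 vs 4: take 4 from right. Merged: [1, 1, 4]
Compare 14 vs 17: take 14 from left. Merged: [1, 1, 4, 14]
Compare 18 vs 17: take 17 from right. Merged: [1, 1, 4, 14, 17]
Compare 18 vs 24: take 18 from left. Merged: [1, 1, 4, 14, 17, 18]
Compare 22 vs 24: take 22 from left. Merged: [1, 1, 4, 14, 17, 18, 22]
Append remaining from right: [24]. Merged: [1, 1, 4, 14, 17, 18, 22, 24]

Final merged array: [1, 1, 4, 14, 17, 18, 22, 24]
Total comparisons: 7

The merged array is [1, 1, 4, 14, 17, 18, 22, 24], requiring 7 comparisons. The merge step runs in O(n) time where n is the total number of elements.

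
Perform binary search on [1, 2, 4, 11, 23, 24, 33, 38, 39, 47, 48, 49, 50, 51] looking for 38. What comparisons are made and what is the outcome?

Binary search for 38 in [1, 2, 4, 11, 23, 24, 33, 38, 39, 47, 48, 49, 50, 51]:

lo=0, hi=13, mid=6, arr[mid]=33 -> 33 < 38, search right half
lo=7, hi=13, mid=10, arr[mid]=48 -> 48 > 38, search left half
lo=7, hi=9, mid=8, arr[mid]=39 -> 39 > 38, search left half
lo=7, hi=7, mid=7, arr[mid]=38 -> Found target at index 7!

Binary search finds 38 at index 7 after 4 comparisons. The search repeatedly halves the search space by comparing with the middle element.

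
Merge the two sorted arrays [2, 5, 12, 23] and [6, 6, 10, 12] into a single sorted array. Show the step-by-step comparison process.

Merging process:

Compare 2 vs 6: take 2 from left. Merged: [2]
Compare 5 vs 6: take 5 from left. Merged: [2, 5]
Compare 12 vs 6: take 6 from right. Merged: [2, 5, 6]
Compare 12 vs 6: take 6 from right. Merged: [2, 5, 6, 6]
Compare 12 vs 10: take 10 from right. Merged: [2, 5, 6, 6, 10]
Compare 12 vs 12: take 12 from left. Merged: [2, 5, 6, 6, 10, 12]
Compare 23 vs 12: take 12 from right. Merged: [2, 5, 6, 6, 10, 12, 12]
Append remaining from left: [23]. Merged: [2, 5, 6, 6, 10, 12, 12, 23]

Final merged array: [2, 5, 6, 6, 10, 12, 12, 23]
Total comparisons: 7

The merged array is [2, 5, 6, 6, 10, 12, 12, 23], requiring 7 comparisons. The merge step runs in O(n) time where n is the total number of elements.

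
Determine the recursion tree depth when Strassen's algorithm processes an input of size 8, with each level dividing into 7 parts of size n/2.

For divide and conquer with division factor 2:

Problem sizes at each level:
Level 0: 8
Level 1: 4
Level 2: 2
Level 3: 1

The root is level 0 and the size-1 base case is level 3 (the tree spans levels 0 through 3, i.e. 4 levels counting the root), so the depth is the number of divisions: log_2(8) = 3

The recursion tree depth is log_2(8) = 3. At each level, the problem size is divided by 2, so it takes 3 divisions to reduce to a base case of size 1. The algorithm makes 7 recursive calls at each level.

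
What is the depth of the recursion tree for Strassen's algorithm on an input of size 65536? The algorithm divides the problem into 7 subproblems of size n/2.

For divide and conquer with division factor 2:

Problem sizes at each level:
Level 0: 65536
Level 1: 32768
Level 2: 16384
Level 3: 8192
Level 4: 4096
Level 5: 2048
Level 6: 1024
Level 7: 512
Level 8: 256
Level 9: 128
Level 10: 64
Level 11: 32
Level 12: 16
Level 13: 8
Level 14: 4
Level 15: 2
Level 16: 1

The root is level 0 and the size-1 base case is level 16 (the tree spans levels 0 through 16, i.e. 17 levels counting the root), so the depth is the number of divisions: log_2(65536) = 16

The recursion tree depth is log_2(65536) = 16. At each level, the problem size is divided by 2, so it takes 16 divisions to reduce to a base case of size 1. The algorithm makes 7 recursive calls at each level.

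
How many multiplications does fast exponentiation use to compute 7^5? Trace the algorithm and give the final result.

Computing 7^5 by squaring (build up from 7^1; each line after the first costs one multiplication):

7^1 = 7
7^2 = (7^1)^2 = 7^2 = 49
7^4 = (7^2)^2 = 49^2 = 2401
7^5 = 7 * 7^4 = 7 * 2401 = 16807

Result: 16807
Multiplications needed: 3 (3 lines after 7^1)

7^5 = 16807. Using exponentiation by squaring, this requires 3 multiplications. The key idea: if the exponent is even, square the half-power; if odd, multiply by the base once.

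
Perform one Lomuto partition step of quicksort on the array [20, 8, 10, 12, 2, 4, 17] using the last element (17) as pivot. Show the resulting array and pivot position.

Lomuto partition with pivot = 17:

Initial array: [20, 8, 10, 12, 2, 4, 17]

arr[0]=20 > 17: no swap
arr[1]=8 <= 17: swap with position 0, array becomes [8, 20, 10, 12, 2, 4, 17]
arr[2]=10 <= 17: swap with position 1, array becomes [8, 10, 20, 12, 2, 4, 17]
arr[3]=12 <= 17: swap with position 2, array becomes [8, 10, 12, 20, 2, 4, 17]
arr[4]=2 <= 17: swap with position 3, array becomes [8, 10, 12, 2, 20, 4, 17]
arr[5]=4 <= 17: swap with position 4, array becomes [8, 10, 12, 2, 4, 20, 17]

Place pivot at position 5: [8, 10, 12, 2, 4, 17, 20]
Pivot position: 5

After partitioning with pivot 17, the array becomes [8, 10, 12, 2, 4, 17, 20]. The pivot is placed at index 5. All elements to the left of the pivot are <= 17, and all elements to the right are > 17.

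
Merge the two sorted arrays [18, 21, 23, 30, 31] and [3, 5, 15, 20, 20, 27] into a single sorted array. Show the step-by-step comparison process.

Merging process:

Compare 18 vs 3: take 3 from right. Merged: [3]
Compare 18 vs 5: take 5 from right. Merged: [3, 5]
Compare 18 vs 15: take 15 from right. Merged: [3, 5, 15]
Compare 18 vs 20: take 18 from left. Merged: [3, 5, 15, 18]
Compare 21 vs 20: take 20 from right. Merged: [3, 5, 15, 18, 20]
Compare 21 vs 20: take 20 from right. Merged: [3, 5, 15, 18, 20, 20]
Compare 21 vs 27: take 21 from left. Merged: [3, 5, 15, 18, 20, 20, 21]
Compare 23 vs 27: take 23 from left. Merged: [3, 5, 15, 18, 20, 20, 21, 23]
Compare 30 vs 27: take 27 from right. Merged: [3, 5, 15, 18, 20, 20, 21, 23, 27]
Append remaining from left: [30, 31]. Merged: [3, 5, 15, 18, 20, 20, 21, 23, 27, 30, 31]

Final merged array: [3, 5, 15, 18, 20, 20, 21, 23, 27, 30, 31]
Total comparisons: 9

The merged array is [3, 5, 15, 18, 20, 20, 21, 23, 27, 30, 31], requiring 9 comparisons. The merge step runs in O(n) time where n is the total number of elements.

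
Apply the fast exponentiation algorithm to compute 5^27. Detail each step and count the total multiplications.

Computing 5^27 by squaring (build up from 5^1; each line after the first costs one multiplication):

5^1 = 5
5^2 = (5^1)^2 = 5^2 = 25
5^3 = 5 * 5^2 = 5 * 25 = 125
5^6 = (5^3)^2 = 125^2 = 15625
5^12 = (5^6)^2 = 15625^2 = 244140625
5^13 = 5 * 5^12 = 5 * 244140625 = 1220703125
5^26 = (5^13)^2 = 1220703125^2 = 1490116119384765625
5^27 = 5 * 5^26 = 5 * 1490116119384765625 = 7450580596923828125

Result: 7450580596923828125
Multiplications needed: 7 (7 lines after 5^1)

5^27 = 7450580596923828125. Using exponentiation by squaring, this requires 7 multiplications. The key idea: if the exponent is even, square the half-power; if odd, multiply by the base once.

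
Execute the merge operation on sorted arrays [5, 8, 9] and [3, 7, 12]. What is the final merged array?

Merging process:

Compare 5 vs 3: take 3 from right. Merged: [3]
Compare 5 vs 7: take 5 from left. Merged: [3, 5]
Compare 8 vs 7: take 7 from right. Merged: [3, 5, 7]
Compare 8 vs 12: take 8 from left. Merged: [3, 5, 7, 8]
Compare 9 vs 12: take 9 from left. Merged: [3, 5, 7, 8, 9]
Append remaining from right: [12]. Merged: [3, 5, 7, 8, 9, 12]

Final merged array: [3, 5, 7, 8, 9, 12]
Total comparisons: 5

The merged array is [3, 5, 7, 8, 9, 12], requiring 5 comparisons. The merge step runs in O(n) time where n is the total number of elements.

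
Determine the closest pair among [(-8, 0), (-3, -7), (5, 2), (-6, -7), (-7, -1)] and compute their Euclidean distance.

Computing all pairwise distances among 5 points:

d((-8, 0), (-3, -7)) = 8.6023
d((-8, 0), (5, 2)) = 13.1529
d((-8, 0), (-6, -7)) = 7.2801
d((-8, 0), (-7, -1)) = 1.4142 <-- minimum
d((-3, -7), (5, 2)) = 12.0416
d((-3, -7), (-6, -7)) = 3.0
d((-3, -7), (-7, -1)) = 7.2111
d((5, 2), (-6, -7)) = 14.2127
d((5, 2), (-7, -1)) = 12.3693
d((-6, -7), (-7, -1)) = 6.0828

Closest pair: (-8, 0) and (-7, -1) with distance 1.4142

The closest pair is (-8, 0) and (-7, -1) with Euclidean distance 1.4142. For 5 points, brute-force pairwise comparison is shown above. For large n, the divide-and-conquer algorithm (sort by x, recurse on halves, check the dividing strip) achieves O(n log n).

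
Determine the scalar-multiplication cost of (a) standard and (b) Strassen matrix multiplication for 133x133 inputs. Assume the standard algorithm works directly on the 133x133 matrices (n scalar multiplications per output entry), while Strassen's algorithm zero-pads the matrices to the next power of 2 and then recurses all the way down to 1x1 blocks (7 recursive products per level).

Matrix multiplication for 133x133 matrices:

Strassen's algorithm requires power-of-2 dimensions. Pad 133x133 to 256x256 (next power of 2).

Standard algorithm: 133^3 = 2352637 multiplications
Strassen's algorithm: 7^(log2(256)) = 7^8 = 5764801 multiplications
Difference: 2352637 - 5764801 = -3412164 (Strassen uses MORE here due to padding overhead — for small or just-over-power-of-2 n, padding can outweigh the per-level savings)

Standard: 2352637 multiplications (133^3). Strassen: 5764801 multiplications (7^8, after padding to 256x256). Strassen reduces 8 recursive multiplications to 7 at each level.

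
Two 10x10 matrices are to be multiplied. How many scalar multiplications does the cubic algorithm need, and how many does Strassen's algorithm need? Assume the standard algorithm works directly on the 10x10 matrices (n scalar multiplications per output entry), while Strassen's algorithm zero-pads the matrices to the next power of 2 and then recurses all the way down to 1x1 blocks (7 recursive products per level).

Matrix multiplication for 10x10 matrices:

Strassen's algorithm requires power-of-2 dimensions. Pad 10x10 to 16x16 (next power of 2).

Standard algorithm: 10^3 = 1000 multiplications
Strassen's algorithm: 7^(log2(16)) = 7^4 = 2401 multiplications
Difference: 1000 - 2401 = -1401 (Strassen uses MORE here due to padding overhead — for small or just-over-power-of-2 n, padding can outweigh the per-level savings)

Standard: 1000 multiplications (10^3). Strassen: 2401 multiplications (7^4, after padding to 16x16). Strassen reduces 8 recursive multiplications to 7 at each level.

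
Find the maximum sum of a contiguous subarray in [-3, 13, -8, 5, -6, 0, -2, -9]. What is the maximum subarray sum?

Using Kadane's algorithm on [-3, 13, -8, 5, -6, 0, -2, -9]:

Scanning through the array:
Position 1 (value 13): max_ending_here = 13, max_so_far = 13
Position 2 (value -8): max_ending_here = 5, max_so_far = 13
Position 3 (value 5): max_ending_here = 10, max_so_far = 13
Position 4 (value -6): max_ending_here = 4, max_so_far = 13
Position 5 (value 0): max_ending_here = 4, max_so_far = 13
Position 6 (value -2): max_ending_here = 2, max_so_far = 13
Position 7 (value -9): max_ending_here = -7, max_so_far = 13

Maximum subarray: [13]
Maximum sum: 13

The maximum subarray is [13] with sum 13. This subarray runs from index 1 to index 1.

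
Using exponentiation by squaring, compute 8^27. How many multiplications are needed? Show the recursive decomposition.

Computing 8^27 by squaring (build up from 8^1; each line after the first costs one multiplication):

8^1 = 8
8^2 = (8^1)^2 = 8^2 = 64
8^3 = 8 * 8^2 = 8 * 64 = 512
8^6 = (8^3)^2 = 512^2 = 262144
8^12 = (8^6)^2 = 262144^2 = 68719476736
8^13 = 8 * 8^12 = 8 * 68719476736 = 549755813888
8^26 = (8^13)^2 = 549755813888^2 = 302231454903657293676544
8^27 = 8 * 8^26 = 8 * 302231454903657293676544 = 2417851639229258349412352

Result: 2417851639229258349412352
Multiplications needed: 7 (7 lines after 8^1)

8^27 = 2417851639229258349412352. Using exponentiation by squaring, this requires 7 multiplications. The key idea: if the exponent is even, square the half-power; if odd, multiply by the base once.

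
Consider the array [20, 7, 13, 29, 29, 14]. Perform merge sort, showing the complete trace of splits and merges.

Merge sort trace:

Split: [20, 7, 13, 29, 29, 14] -> [20, 7, 13] and [29, 29, 14]
  Split: [20, 7, 13] -> [20] and [7, 13]
    Split: [7, 13] -> [7] and [13]
    Merge: [7] + [13] -> [7, 13]
  Merge: [20] + [7, 13] -> [7, 13, 20]
  Split: [29, 29, 14] -> [29] and [29, 14]
    Split: [29, 14] -> [29] and [14]
    Merge: [29] + [14] -> [14, 29]
  Merge: [29] + [14, 29] -> [14, 29, 29]
Merge: [7, 13, 20] + [14, 29, 29] -> [7, 13, 14, 20, 29, 29]

Final sorted array: [7, 13, 14, 20, 29, 29]

The merge sort proceeds by recursively splitting the array and merging sorted halves.
After all merges, the sorted array is [7, 13, 14, 20, 29, 29].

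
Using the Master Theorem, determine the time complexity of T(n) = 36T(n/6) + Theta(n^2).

Master Theorem for T(n) = 36T(n/6) + O(n^2):

a = 36, b = 6, c = 2
log_b(a) = log_6(36) = 2.0000

Case 2: c = 2 = log_6(36) = 2.0000
T(n) = O(n^2 log n) = O(n^2 log n)

For T(n) = 36T(n/6) + O(n^2): log_6(36) = 2.0000. This is Case 2 of the Master Theorem (c = log_b(a), equal work at all levels), giving O(n^2 log n).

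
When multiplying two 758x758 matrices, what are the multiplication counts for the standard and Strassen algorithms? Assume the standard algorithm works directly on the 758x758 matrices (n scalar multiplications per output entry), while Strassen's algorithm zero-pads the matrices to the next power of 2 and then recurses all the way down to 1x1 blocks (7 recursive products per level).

Matrix multiplication for 758x758 matrices:

Strassen's algorithm requires power-of-2 dimensions. Pad 758x758 to 1024x1024 (next power of 2).

Standard algorithm: 758^3 = 435519512 multiplications
Strassen's algorithm: 7^(log2(1024)) = 7^10 = 282475249 multiplications
Savings: 435519512 - 282475249 = 153044263 multiplications

Standard: 435519512 multiplications (758^3). Strassen: 282475249 multiplications (7^10, after padding to 1024x1024). Strassen reduces 8 recursive multiplications to 7 at each level.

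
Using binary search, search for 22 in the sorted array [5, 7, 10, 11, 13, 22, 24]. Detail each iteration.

Binary search for 22 in [5, 7, 10, 11, 13, 22, 24]:

lo=0, hi=6, mid=3, arr[mid]=11 -> 11 < 22, search right half
lo=4, hi=6, mid=5, arr[mid]=22 -> Found target at index 5!

Binary search finds 22 at index 5 after 2 comparisons. The search repeatedly halves the search space by comparing with the middle element.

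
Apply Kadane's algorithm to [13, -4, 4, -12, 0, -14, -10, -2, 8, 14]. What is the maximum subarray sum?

Using Kadane's algorithm on [13, -4, 4, -12, 0, -14, -10, -2, 8, 14]:

Scanning through the array:
Position 1 (value -4): max_ending_here = 9, max_so_far = 13
Position 2 (value 4): max_ending_here = 13, max_so_far = 13
Position 3 (value -12): max_ending_here = 1, max_so_far = 13
Position 4 (value 0): max_ending_here = 1, max_so_far = 13
Position 5 (value -14): max_ending_here = -13, max_so_far = 13
Position 6 (value -10): max_ending_here = -10, max_so_far = 13
Position 7 (value -2): max_ending_here = -2, max_so_far = 13
Position 8 (value 8): max_ending_here = 8, max_so_far = 13
Position 9 (value 14): max_ending_here = 22, max_so_far = 22

Maximum subarray: [8, 14]
Maximum sum: 22

The maximum subarray is [8, 14] with sum 22. This subarray runs from index 8 to index 9.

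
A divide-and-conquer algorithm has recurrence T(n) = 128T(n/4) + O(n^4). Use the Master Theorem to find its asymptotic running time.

Master Theorem for T(n) = 128T(n/4) + O(n^4):

a = 128, b = 4, c = 4
log_b(a) = log_4(128) = 3.5000

Case 3: c = 4 > log_4(128) = 3.5000
T(n) = O(n^4) = O(n^4)

For T(n) = 128T(n/4) + O(n^4): log_4(128) = 3.5000. This is Case 3 of the Master Theorem (c > log_b(a), work dominated by root), giving O(n^4).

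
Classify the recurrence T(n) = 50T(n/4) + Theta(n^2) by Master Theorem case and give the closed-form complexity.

Master Theorem for T(n) = 50T(n/4) + O(n^2):

a = 50, b = 4, c = 2
log_b(a) = log_4(50) = 2.8219

Case 1: c = 2 < log_4(50) = 2.8219
T(n) = O(n^(log_4 50))

For T(n) = 50T(n/4) + O(n^2): log_4(50) = 2.8219. This is Case 1 of the Master Theorem (c < log_b(a), work dominated by leaves), giving O(n^(log_4 50)).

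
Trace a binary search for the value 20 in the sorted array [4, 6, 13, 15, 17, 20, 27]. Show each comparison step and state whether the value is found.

Binary search for 20 in [4, 6, 13, 15, 17, 20, 27]:

lo=0, hi=6, mid=3, arr[mid]=15 -> 15 < 20, search right half
lo=4, hi=6, mid=5, arr[mid]=20 -> Found target at index 5!

Binary search finds 20 at index 5 after 2 comparisons. The search repeatedly halves the search space by comparing with the middle element.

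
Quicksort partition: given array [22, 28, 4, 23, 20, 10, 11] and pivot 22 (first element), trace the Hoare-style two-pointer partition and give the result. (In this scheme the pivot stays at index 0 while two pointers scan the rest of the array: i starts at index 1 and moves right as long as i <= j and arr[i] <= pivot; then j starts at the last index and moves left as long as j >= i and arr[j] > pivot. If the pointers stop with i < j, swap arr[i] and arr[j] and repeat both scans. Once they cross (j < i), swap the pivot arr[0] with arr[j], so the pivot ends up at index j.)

Hoare-style two-pointer partition with pivot = 22:

Initial array: [22, 28, 4, 23, 20, 10, 11]

Pointers start at i = 1, j = 6.
i stops at index 1 (arr[1]=28 > 22), j stops at index 6 (arr[6]=11 <= 22): swap arr[1] and arr[6], array becomes [22, 11, 4, 23, 20, 10, 28]
i stops at index 3 (arr[3]=23 > 22), j stops at index 5 (arr[5]=10 <= 22): swap arr[3] and arr[5], array becomes [22, 11, 4, 10, 20, 23, 28]
i ends at 5, j ends at 4: the pointers have crossed (j < i), so scanning stops.

Swap pivot arr[0] with arr[4] to place pivot at position 4: [20, 11, 4, 10, 22, 23, 28]
Pivot position: 4

After partitioning with pivot 22, the array becomes [20, 11, 4, 10, 22, 23, 28]. The pivot is placed at index 4. All elements to the left of the pivot are <= 22, and all elements to the right are > 22.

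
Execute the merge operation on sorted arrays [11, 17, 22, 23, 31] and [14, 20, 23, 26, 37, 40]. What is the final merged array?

Merging process:

Compare 11 vs 14: take 11 from left. Merged: [11]
Compare 17 vs 14: take 14 from right. Merged: [11, 14]
Compare 17 vs 20: take 17 from left. Merged: [11, 14, 17]
Compare 22 vs 20: take 20 from right. Merged: [11, 14, 17, 20]
Compare 22 vs 23: take 22 from left. Merged: [11, 14, 17, 20, 22]
Compare 23 vs 23: take 23 from left. Merged: [11, 14, 17, 20, 22, 23]
Compare 31 vs 23: take 23 from right. Merged: [11, 14, 17, 20, 22, 23, 23]
Compare 31 vs 26: take 26 from right. Merged: [11, 14, 17, 20, 22, 23, 23, 26]
Compare 31 vs 37: take 31 from left. Merged: [11, 14, 17, 20, 22, 23, 23, 26, 31]
Append remaining from right: [37, 40]. Merged: [11, 14, 17, 20, 22, 23, 23, 26, 31, 37, 40]

Final merged array: [11, 14, 17, 20, 22, 23, 23, 26, 31, 37, 40]
Total comparisons: 9

The merged array is [11, 14, 17, 20, 22, 23, 23, 26, 31, 37, 40], requiring 9 comparisons. The merge step runs in O(n) time where n is the total number of elements.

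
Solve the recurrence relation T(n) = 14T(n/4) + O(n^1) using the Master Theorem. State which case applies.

Master Theorem for T(n) = 14T(n/4) + O(n^1):

a = 14, b = 4, c = 1
log_b(a) = log_4(14) = 1.9037

Case 1: c = 1 < log_4(14) = 1.9037
T(n) = O(n^(log_4 14))

For T(n) = 14T(n/4) + O(n^1): log_4(14) = 1.9037. This is Case 1 of the Master Theorem (c < log_b(a), work dominated by leaves), giving O(n^(log_4 14)).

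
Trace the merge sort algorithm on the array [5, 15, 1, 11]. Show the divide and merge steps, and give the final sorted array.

Merge sort trace:

Split: [5, 15, 1, 11] -> [5, 15] and [1, 11]
  Split: [5, 15] -> [5] and [15]
  Merge: [5] + [15] -> [5, 15]
  Split: [1, 11] -> [1] and [11]
  Merge: [1] + [11] -> [1, 11]
Merge: [5, 15] + [1, 11] -> [1, 5, 11, 15]

Final sorted array: [1, 5, 11, 15]

The merge sort proceeds by recursively splitting the array and merging sorted halves.
After all merges, the sorted array is [1, 5, 11, 15].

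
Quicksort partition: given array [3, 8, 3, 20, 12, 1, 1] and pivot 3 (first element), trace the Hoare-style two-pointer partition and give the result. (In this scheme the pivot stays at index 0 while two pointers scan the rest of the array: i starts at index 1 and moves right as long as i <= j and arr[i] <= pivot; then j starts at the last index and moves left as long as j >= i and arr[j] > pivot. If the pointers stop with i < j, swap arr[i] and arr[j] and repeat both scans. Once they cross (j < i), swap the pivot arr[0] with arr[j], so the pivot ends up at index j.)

Hoare-style two-pointer partition with pivot = 3:

Initial array: [3, 8, 3, 20, 12, 1, 1]

Pointers start at i = 1, j = 6.
i stops at index 1 (arr[1]=8 > 3), j stops at index 6 (arr[6]=1 <= 3): swap arr[1] and arr[6], array becomes [3, 1, 3, 20, 12, 1, 8]
i stops at index 3 (arr[3]=20 > 3), j stops at index 5 (arr[5]=1 <= 3): swap arr[3] and arr[5], array becomes [3, 1, 3, 1, 12, 20, 8]
i ends at 4, j ends at 3: the pointers have crossed (j < i), so scanning stops.

Swap pivot arr[0] with arr[3] to place pivot at position 3: [1, 1, 3, 3, 12, 20, 8]
Pivot position: 3

After partitioning with pivot 3, the array becomes [1, 1, 3, 3, 12, 20, 8]. The pivot is placed at index 3. All elements to the left of the pivot are <= 3, and all elements to the right are > 3.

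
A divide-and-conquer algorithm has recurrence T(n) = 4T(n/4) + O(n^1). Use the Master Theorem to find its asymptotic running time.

Master Theorem for T(n) = 4T(n/4) + O(n^1):

a = 4, b = 4, c = 1
log_b(a) = log_4(4) = 1.0000

Case 2: c = 1 = log_4(4) = 1.0000
T(n) = O(n^1 log n) = O(n log n)

For T(n) = 4T(n/4) + O(n^1): log_4(4) = 1.0000. This is Case 2 of the Master Theorem (c = log_b(a), equal work at all levels), giving O(n log n).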